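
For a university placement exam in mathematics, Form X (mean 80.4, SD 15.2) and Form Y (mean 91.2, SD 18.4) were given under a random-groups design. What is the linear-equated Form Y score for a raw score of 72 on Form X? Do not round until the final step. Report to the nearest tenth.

81.0

Linear equating: y = (SD_Y/SD_X)(x − M_X) + M_Y
y = (18.4/15.2)(72 − 80.4) + 91.2
y = 1.210526 × -8.4 + 91.2 = -10.1684 + 91.2 = 81.0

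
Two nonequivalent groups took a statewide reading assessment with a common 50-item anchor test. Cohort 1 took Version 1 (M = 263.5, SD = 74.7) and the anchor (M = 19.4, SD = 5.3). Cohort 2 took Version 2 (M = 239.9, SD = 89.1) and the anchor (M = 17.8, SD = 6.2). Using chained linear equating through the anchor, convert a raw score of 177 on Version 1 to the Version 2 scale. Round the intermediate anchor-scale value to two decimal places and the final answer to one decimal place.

Version 1 → anchor (Cohort 1): v = (5.3/74.7)(177 − 263.5) + 19.4 = 13.26
anchor → Version 2 (Cohort 2): y = (89.1/6.2)(13.26 − 17.8) + 239.9 = 174.7

174.7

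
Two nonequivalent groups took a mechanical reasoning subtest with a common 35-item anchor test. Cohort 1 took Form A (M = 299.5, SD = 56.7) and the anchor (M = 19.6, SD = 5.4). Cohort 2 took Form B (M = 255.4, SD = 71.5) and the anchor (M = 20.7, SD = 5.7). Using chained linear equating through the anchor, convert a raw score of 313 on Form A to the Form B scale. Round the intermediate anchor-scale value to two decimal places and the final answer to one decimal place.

257.8

Form A → anchor (Cohort 1): v = (5.4/56.7)(313 − 299.5) + 19.6 = 20.89
anchor → Form B (Cohort 2): y = (71.5/5.7)(20.89 − 20.7) + 255.4 = 257.8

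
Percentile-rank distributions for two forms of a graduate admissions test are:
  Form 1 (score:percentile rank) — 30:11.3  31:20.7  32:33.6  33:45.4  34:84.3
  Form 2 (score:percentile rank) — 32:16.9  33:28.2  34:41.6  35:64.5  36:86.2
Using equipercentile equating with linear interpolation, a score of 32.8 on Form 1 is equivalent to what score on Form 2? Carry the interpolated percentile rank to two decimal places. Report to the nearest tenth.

34.1

PR of 32.8 on Form 1: 33.6 + (32.8 − 32)/(33 − 32) × (45.4 − 33.6) = 43.04
On Form 2, PR 43.04 falls between score 34 (PR 41.6) and 35 (PR 64.5).
Interpolate: 34 + (43.04 − 41.6)/(64.5 − 41.6) × (35 − 34) = 34.1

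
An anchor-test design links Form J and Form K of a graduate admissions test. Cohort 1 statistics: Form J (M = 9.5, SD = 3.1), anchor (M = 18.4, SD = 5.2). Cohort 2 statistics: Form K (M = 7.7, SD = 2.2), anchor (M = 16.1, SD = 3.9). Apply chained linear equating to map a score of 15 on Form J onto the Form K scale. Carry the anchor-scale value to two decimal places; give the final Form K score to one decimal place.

14.2

Form J → anchor (Cohort 1): v = (5.2/3.1)(15 − 9.5) + 18.4 = 27.63
anchor → Form K (Cohort 2): y = (2.2/3.9)(27.63 − 16.1) + 7.7 = 14.2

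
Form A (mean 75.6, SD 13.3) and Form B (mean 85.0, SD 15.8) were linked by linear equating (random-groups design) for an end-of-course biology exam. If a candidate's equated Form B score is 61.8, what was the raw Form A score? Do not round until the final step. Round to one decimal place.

56.1

Invert y = (SD_Y/SD_X)(x − M_X) + M_Y:
x = (SD_X/SD_Y)(y − M_Y) + M_X = (13.3/15.8)(61.8 − 85.0) + 75.6
x = 0.841772 × -23.200 + 75.6 = 56.1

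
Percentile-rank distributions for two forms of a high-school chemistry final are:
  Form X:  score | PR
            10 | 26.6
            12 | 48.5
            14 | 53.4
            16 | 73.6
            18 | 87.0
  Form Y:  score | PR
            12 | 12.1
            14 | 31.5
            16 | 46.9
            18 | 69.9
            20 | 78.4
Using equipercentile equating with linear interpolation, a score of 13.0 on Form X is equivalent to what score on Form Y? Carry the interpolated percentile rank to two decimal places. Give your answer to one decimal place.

16.4

PR of 13.0 on Form X: 48.5 + (13.0 − 12)/(14 − 12) × (53.4 − 48.5) = 50.95
On Form Y, PR 50.95 falls between score 16 (PR 46.9) and 18 (PR 69.9).
Interpolate: 16 + (50.95 − 46.9)/(69.9 − 46.9) × (18 − 16) = 16.4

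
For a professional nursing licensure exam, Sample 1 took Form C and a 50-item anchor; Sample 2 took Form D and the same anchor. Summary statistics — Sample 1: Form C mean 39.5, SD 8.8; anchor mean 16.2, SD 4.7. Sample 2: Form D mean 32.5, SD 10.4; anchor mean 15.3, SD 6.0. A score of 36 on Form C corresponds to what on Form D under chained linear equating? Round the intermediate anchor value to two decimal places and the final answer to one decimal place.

30.8

Form C → anchor (Sample 1): v = (4.7/8.8)(36 − 39.5) + 16.2 = 14.33
anchor → Form D (Sample 2): y = (10.4/6.0)(14.33 − 15.3) + 32.5 = 30.8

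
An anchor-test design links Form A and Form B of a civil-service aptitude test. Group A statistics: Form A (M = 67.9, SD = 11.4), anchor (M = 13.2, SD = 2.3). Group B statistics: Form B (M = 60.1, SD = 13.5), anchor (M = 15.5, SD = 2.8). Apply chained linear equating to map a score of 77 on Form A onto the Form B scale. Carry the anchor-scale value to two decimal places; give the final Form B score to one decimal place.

Form A → anchor (Group A): v = (2.3/11.4)(77 − 67.9) + 13.2 = 15.04
anchor → Form B (Group B): y = (13.5/2.8)(15.04 − 15.5) + 60.1 = 57.9

57.9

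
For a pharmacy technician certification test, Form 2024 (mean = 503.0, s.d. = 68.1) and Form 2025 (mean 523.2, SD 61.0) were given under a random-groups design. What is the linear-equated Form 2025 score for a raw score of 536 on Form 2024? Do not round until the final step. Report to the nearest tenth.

552.8

Linear equating: y = (SD_Y/SD_X)(x − M_X) + M_Y
y = (61.0/68.1)(536 − 503.0) + 523.2
y = 0.895742 × 33.0 + 523.2 = 29.5595 + 523.2 = 552.8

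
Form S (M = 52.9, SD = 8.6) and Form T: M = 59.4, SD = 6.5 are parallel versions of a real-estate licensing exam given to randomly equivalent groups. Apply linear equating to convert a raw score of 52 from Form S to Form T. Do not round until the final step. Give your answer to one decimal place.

58.7

Linear equating: y = (SD_Y/SD_X)(x − M_X) + M_Y
y = (6.5/8.6)(52 − 52.9) + 59.4
y = 0.755814 × -0.9 + 59.4 = -0.6802 + 59.4 = 58.7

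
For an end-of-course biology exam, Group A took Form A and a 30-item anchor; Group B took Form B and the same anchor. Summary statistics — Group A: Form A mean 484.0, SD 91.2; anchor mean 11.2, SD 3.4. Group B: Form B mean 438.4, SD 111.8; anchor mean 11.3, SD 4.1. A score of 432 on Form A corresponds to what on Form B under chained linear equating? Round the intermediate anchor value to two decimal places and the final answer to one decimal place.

382.8

Form A → anchor (Group A): v = (3.4/91.2)(432 − 484.0) + 11.2 = 9.26
anchor → Form B (Group B): y = (111.8/4.1)(9.26 − 11.3) + 438.4 = 382.8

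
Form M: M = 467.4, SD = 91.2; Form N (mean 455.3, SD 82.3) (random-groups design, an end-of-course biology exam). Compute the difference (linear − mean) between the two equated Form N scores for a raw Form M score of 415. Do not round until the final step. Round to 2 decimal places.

Mean-equated: 415 + (455.3 − 467.4) = 402.90
Linear-equated: (82.3/91.2)(415 − 467.4) + 455.3 = 408.014
Difference = 408.014 − 402.90 = 5.11

5.11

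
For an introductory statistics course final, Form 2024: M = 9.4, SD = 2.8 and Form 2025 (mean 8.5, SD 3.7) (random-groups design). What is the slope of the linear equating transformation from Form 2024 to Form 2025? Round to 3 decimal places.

1.321

A = SD_Y / SD_X = 3.7 / 2.8 = 1.321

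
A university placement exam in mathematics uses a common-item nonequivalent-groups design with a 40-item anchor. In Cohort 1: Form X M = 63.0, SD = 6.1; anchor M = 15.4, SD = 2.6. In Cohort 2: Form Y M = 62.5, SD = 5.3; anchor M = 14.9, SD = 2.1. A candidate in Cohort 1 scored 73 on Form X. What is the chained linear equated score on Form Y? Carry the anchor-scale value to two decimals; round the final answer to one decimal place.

74.5

Form X → anchor (Cohort 1): v = (2.6/6.1)(73 − 63.0) + 15.4 = 19.66
anchor → Form Y (Cohort 2): y = (5.3/2.1)(19.66 − 14.9) + 62.5 = 74.5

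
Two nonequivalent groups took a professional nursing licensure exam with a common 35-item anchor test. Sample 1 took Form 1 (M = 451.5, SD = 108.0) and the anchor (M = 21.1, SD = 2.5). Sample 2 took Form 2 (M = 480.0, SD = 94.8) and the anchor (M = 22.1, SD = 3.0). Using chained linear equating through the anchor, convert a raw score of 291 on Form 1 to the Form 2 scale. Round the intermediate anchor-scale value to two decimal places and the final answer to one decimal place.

Form 1 → anchor (Sample 1): v = (2.5/108.0)(291 − 451.5) + 21.1 = 17.38
anchor → Form 2 (Sample 2): y = (94.8/3.0)(17.38 − 22.1) + 480.0 = 330.8

330.8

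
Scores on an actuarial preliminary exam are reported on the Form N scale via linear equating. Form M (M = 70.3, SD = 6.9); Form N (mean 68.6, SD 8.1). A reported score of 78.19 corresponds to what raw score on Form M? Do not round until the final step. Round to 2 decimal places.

Invert y = (SD_Y/SD_X)(x − M_X) + M_Y:
x = (SD_X/SD_Y)(y − M_Y) + M_X = (6.9/8.1)(78.19 − 68.6) + 70.3
x = 0.851852 × 9.590 + 70.3 = 78.47

78.47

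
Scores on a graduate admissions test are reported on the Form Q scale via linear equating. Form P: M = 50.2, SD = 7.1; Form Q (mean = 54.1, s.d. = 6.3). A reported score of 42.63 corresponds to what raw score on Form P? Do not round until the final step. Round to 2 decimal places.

37.27

Invert y = (SD_Y/SD_X)(x − M_X) + M_Y:
x = (SD_X/SD_Y)(y − M_Y) + M_X = (7.1/6.3)(42.63 − 54.1) + 50.2
x = 1.126984 × -11.470 + 50.2 = 37.27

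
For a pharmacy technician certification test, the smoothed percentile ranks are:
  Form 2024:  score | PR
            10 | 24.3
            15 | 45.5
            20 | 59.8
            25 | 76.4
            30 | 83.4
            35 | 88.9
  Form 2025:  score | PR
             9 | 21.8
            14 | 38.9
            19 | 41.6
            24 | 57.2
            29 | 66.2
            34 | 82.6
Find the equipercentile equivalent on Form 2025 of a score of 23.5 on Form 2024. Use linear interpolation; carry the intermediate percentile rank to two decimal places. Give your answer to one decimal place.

PR of 23.5 on Form 2024: 59.8 + (23.5 − 20)/(25 − 20) × (76.4 − 59.8) = 71.42
On Form 2025, PR 71.42 falls between score 29 (PR 66.2) and 34 (PR 82.6).
Interpolate: 29 + (71.42 − 66.2)/(82.6 − 66.2) × (34 − 29) = 30.6

30.6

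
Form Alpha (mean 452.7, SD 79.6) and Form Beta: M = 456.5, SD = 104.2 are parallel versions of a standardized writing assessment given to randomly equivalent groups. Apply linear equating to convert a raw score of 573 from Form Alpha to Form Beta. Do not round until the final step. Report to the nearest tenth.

614.0

Linear equating: y = (SD_Y/SD_X)(x − M_X) + M_Y
y = (104.2/79.6)(573 − 452.7) + 456.5
y = 1.309045 × 120.3 + 456.5 = 157.4781 + 456.5 = 614.0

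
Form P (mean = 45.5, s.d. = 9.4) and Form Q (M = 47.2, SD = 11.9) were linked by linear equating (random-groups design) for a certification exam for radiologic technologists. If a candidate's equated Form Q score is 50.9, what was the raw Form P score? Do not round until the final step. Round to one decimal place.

Invert y = (SD_Y/SD_X)(x − M_X) + M_Y:
x = (SD_X/SD_Y)(y − M_Y) + M_X = (9.4/11.9)(50.9 − 47.2) + 45.5
x = 0.789916 × 3.700 + 45.5 = 48.4

48.4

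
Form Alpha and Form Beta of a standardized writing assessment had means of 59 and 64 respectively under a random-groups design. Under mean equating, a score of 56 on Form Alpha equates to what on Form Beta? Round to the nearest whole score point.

Mean equating: y = x + (M_Y − M_X) = 56 + (64 − 59) = 61

61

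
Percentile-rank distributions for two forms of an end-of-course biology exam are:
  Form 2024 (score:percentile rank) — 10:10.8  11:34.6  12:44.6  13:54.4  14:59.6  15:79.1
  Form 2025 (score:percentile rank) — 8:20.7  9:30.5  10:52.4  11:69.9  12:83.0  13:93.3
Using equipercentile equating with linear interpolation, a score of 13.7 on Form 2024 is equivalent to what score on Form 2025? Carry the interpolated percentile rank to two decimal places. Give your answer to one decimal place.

10.3

PR of 13.7 on Form 2024: 54.4 + (13.7 − 13)/(14 − 13) × (59.6 − 54.4) = 58.04
On Form 2025, PR 58.04 falls between score 10 (PR 52.4) and 11 (PR 69.9).
Interpolate: 10 + (58.04 − 52.4)/(69.9 − 52.4) × (11 − 10) = 10.3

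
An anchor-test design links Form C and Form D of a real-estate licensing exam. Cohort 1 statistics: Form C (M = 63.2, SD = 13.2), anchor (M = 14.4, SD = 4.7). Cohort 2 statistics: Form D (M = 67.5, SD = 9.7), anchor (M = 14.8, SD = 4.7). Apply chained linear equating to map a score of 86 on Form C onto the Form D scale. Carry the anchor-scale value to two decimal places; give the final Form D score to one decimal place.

Form C → anchor (Cohort 1): v = (4.7/13.2)(86 − 63.2) + 14.4 = 22.52
anchor → Form D (Cohort 2): y = (9.7/4.7)(22.52 − 14.8) + 67.5 = 83.4

83.4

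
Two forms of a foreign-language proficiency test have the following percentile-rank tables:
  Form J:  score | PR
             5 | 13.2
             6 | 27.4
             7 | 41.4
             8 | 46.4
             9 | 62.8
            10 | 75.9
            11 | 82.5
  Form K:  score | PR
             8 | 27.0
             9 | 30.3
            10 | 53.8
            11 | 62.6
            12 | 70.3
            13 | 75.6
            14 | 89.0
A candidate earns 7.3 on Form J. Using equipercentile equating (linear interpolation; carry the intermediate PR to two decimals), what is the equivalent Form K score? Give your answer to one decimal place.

9.5

PR of 7.3 on Form J: 41.4 + (7.3 − 7)/(8 − 7) × (46.4 − 41.4) = 42.90
On Form K, PR 42.90 falls between score 9 (PR 30.3) and 10 (PR 53.8).
Interpolate: 9 + (42.90 − 30.3)/(53.8 − 30.3) × (10 − 9) = 9.5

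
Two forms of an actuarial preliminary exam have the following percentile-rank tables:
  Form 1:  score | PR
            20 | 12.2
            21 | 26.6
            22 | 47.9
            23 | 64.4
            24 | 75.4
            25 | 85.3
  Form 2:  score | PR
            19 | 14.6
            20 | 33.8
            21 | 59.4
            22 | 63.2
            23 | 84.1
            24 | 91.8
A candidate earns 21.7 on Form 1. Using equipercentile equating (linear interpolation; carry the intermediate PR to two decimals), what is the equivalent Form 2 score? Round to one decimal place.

PR of 21.7 on Form 1: 26.6 + (21.7 − 21)/(22 − 21) × (47.9 − 26.6) = 41.51
On Form 2, PR 41.51 falls between score 20 (PR 33.8) and 21 (PR 59.4).
Interpolate: 20 + (41.51 − 33.8)/(59.4 − 33.8) × (21 − 20) = 20.3

20.3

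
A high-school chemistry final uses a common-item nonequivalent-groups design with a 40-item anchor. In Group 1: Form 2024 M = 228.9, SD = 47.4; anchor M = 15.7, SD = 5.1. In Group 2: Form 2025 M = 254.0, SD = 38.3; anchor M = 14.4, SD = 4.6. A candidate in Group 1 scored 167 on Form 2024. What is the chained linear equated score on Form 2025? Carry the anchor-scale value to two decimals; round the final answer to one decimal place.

209.4

Form 2024 → anchor (Group 1): v = (5.1/47.4)(167 − 228.9) + 15.7 = 9.04
anchor → Form 2025 (Group 2): y = (38.3/4.6)(9.04 − 14.4) + 254.0 = 209.4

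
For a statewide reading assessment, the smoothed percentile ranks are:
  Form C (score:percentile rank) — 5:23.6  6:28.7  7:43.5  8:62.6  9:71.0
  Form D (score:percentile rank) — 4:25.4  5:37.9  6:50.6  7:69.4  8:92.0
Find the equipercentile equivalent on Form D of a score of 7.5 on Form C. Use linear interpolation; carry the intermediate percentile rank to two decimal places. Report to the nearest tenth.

PR of 7.5 on Form C: 43.5 + (7.5 − 7)/(8 − 7) × (62.6 − 43.5) = 53.05
On Form D, PR 53.05 falls between score 6 (PR 50.6) and 7 (PR 69.4).
Interpolate: 6 + (53.05 − 50.6)/(69.4 − 50.6) × (7 − 6) = 6.1

6.1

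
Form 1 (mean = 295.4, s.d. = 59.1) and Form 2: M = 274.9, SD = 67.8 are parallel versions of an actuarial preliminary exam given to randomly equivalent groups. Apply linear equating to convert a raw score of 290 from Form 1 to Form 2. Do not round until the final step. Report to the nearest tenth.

268.7

Linear equating: y = (SD_Y/SD_X)(x − M_X) + M_Y
y = (67.8/59.1)(290 − 295.4) + 274.9
y = 1.147208 × -5.4 + 274.9 = -6.1949 + 274.9 = 268.7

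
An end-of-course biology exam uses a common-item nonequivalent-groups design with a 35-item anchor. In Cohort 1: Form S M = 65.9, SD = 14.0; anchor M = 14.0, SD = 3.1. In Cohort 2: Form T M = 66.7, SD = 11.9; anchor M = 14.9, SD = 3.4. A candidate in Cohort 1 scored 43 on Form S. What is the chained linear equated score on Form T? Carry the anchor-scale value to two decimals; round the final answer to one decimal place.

Form S → anchor (Cohort 1): v = (3.1/14.0)(43 − 65.9) + 14.0 = 8.93
anchor → Form T (Cohort 2): y = (11.9/3.4)(8.93 − 14.9) + 66.7 = 45.8

45.8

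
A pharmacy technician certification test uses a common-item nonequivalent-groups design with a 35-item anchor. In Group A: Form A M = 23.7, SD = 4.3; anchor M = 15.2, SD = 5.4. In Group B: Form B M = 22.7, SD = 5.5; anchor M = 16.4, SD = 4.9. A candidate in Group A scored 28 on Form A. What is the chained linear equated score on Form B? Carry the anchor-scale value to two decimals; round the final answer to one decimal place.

Form A → anchor (Group A): v = (5.4/4.3)(28 − 23.7) + 15.2 = 20.60
anchor → Form B (Group B): y = (5.5/4.9)(20.60 − 16.4) + 22.7 = 27.4

27.4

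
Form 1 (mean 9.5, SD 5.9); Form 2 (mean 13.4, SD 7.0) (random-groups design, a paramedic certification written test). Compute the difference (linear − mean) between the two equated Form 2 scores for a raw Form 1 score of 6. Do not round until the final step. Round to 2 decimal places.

-0.65

Mean-equated: 6 + (13.4 − 9.5) = 9.90
Linear-equated: (7.0/5.9)(6 − 9.5) + 13.4 = 9.247
Difference = 9.247 − 9.90 = -0.65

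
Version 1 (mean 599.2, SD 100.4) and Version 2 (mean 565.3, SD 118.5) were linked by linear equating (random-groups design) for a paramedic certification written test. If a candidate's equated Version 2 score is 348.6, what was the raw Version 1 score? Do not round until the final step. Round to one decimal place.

415.6

Invert y = (SD_Y/SD_X)(x − M_X) + M_Y:
x = (SD_X/SD_Y)(y − M_Y) + M_X = (100.4/118.5)(348.6 − 565.3) + 599.2
x = 0.847257 × -216.700 + 599.2 = 415.6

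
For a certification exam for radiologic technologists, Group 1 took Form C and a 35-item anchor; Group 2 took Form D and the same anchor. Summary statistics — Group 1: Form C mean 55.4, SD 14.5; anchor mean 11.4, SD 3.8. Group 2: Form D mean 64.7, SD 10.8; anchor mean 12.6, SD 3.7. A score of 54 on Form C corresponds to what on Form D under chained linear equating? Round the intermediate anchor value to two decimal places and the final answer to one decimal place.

60.1

Form C → anchor (Group 1): v = (3.8/14.5)(54 − 55.4) + 11.4 = 11.03
anchor → Form D (Group 2): y = (10.8/3.7)(11.03 − 12.6) + 64.7 = 60.1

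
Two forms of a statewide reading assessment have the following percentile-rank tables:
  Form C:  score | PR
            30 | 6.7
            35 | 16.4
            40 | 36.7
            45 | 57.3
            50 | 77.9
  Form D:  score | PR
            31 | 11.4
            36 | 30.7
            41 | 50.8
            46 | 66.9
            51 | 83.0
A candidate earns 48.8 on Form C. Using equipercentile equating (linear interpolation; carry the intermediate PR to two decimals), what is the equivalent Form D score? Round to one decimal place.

47.9

PR of 48.8 on Form C: 57.3 + (48.8 − 45)/(50 − 45) × (77.9 − 57.3) = 72.96
On Form D, PR 72.96 falls between score 46 (PR 66.9) and 51 (PR 83.0).
Interpolate: 46 + (72.96 − 66.9)/(83.0 − 66.9) × (51 − 46) = 47.9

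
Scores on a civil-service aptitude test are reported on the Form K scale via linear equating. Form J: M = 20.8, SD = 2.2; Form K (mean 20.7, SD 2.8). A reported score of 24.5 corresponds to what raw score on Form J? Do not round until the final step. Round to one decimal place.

Invert y = (SD_Y/SD_X)(x − M_X) + M_Y:
x = (SD_X/SD_Y)(y − M_Y) + M_X = (2.2/2.8)(24.5 − 20.7) + 20.8
x = 0.785714 × 3.800 + 20.8 = 23.8

23.8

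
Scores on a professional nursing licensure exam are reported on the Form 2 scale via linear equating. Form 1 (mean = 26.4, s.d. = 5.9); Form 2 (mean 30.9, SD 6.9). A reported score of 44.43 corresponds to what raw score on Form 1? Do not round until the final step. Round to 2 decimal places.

37.97

Invert y = (SD_Y/SD_X)(x − M_X) + M_Y:
x = (SD_X/SD_Y)(y − M_Y) + M_X = (5.9/6.9)(44.43 − 30.9) + 26.4
x = 0.855072 × 13.530 + 26.4 = 37.97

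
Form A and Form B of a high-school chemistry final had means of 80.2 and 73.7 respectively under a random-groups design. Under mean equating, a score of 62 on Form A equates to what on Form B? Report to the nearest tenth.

Mean equating: y = x + (M_Y − M_X) = 62 + (73.7 − 80.2) = 55.5

55.5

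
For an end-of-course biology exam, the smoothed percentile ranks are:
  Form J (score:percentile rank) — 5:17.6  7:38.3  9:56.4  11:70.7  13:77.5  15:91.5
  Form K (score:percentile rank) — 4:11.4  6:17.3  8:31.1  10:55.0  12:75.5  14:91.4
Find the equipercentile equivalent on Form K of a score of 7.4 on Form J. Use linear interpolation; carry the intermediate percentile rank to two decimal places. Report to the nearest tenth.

PR of 7.4 on Form J: 38.3 + (7.4 − 7)/(9 − 7) × (56.4 − 38.3) = 41.92
On Form K, PR 41.92 falls between score 8 (PR 31.1) and 10 (PR 55.0).
Interpolate: 8 + (41.92 − 31.1)/(55.0 − 31.1) × (10 − 8) = 8.9

8.9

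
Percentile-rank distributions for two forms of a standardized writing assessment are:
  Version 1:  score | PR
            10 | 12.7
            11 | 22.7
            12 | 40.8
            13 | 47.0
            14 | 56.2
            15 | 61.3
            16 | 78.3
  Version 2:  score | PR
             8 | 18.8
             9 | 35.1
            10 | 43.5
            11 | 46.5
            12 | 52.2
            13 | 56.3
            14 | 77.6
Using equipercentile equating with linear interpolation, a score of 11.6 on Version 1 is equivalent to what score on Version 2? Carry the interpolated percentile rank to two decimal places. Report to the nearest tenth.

PR of 11.6 on Version 1: 22.7 + (11.6 − 11)/(12 − 11) × (40.8 − 22.7) = 33.56
On Version 2, PR 33.56 falls between score 8 (PR 18.8) and 9 (PR 35.1).
Interpolate: 8 + (33.56 − 18.8)/(35.1 − 18.8) × (9 − 8) = 8.9

8.9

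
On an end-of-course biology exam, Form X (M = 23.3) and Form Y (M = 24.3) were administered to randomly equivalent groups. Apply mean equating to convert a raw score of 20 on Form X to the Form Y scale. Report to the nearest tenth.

21.0

Mean equating: y = x + (M_Y − M_X) = 20 + (24.3 − 23.3) = 21.0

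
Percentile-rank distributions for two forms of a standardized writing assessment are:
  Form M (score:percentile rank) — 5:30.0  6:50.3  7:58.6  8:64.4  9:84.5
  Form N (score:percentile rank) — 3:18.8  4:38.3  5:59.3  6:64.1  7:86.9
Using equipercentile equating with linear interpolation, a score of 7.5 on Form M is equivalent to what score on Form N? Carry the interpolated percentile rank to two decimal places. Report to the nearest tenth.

PR of 7.5 on Form M: 58.6 + (7.5 − 7)/(8 − 7) × (64.4 − 58.6) = 61.50
On Form N, PR 61.50 falls between score 5 (PR 59.3) and 6 (PR 64.1).
Interpolate: 5 + (61.50 − 59.3)/(64.1 − 59.3) × (6 − 5) = 5.5

5.5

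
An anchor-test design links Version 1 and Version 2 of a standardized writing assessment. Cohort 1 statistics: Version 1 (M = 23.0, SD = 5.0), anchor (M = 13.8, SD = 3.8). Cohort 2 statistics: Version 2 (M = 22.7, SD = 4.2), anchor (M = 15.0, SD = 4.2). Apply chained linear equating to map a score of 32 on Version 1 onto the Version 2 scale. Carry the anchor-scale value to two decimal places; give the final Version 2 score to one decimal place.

Version 1 → anchor (Cohort 1): v = (3.8/5.0)(32 − 23.0) + 13.8 = 20.64
anchor → Version 2 (Cohort 2): y = (4.2/4.2)(20.64 − 15.0) + 22.7 = 28.3

28.3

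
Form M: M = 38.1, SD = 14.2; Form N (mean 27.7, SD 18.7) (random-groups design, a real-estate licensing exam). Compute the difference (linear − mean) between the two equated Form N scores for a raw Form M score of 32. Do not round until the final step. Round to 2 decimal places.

Mean-equated: 32 + (27.7 − 38.1) = 21.60
Linear-equated: (18.7/14.2)(32 − 38.1) + 27.7 = 19.667
Difference = 19.667 − 21.60 = -1.93

-1.93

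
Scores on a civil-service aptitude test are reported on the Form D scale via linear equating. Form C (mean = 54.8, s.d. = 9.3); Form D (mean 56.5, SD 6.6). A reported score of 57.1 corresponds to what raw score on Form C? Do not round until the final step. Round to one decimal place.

Invert y = (SD_Y/SD_X)(x − M_X) + M_Y:
x = (SD_X/SD_Y)(y − M_Y) + M_X = (9.3/6.6)(57.1 − 56.5) + 54.8
x = 1.409091 × 0.600 + 54.8 = 55.6

55.6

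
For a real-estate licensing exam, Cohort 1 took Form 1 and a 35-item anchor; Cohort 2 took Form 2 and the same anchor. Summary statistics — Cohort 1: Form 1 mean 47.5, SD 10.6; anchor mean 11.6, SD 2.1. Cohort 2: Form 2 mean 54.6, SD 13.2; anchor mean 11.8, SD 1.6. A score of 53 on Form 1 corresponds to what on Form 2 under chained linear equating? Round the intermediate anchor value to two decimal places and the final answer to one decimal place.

61.9

Form 1 → anchor (Cohort 1): v = (2.1/10.6)(53 − 47.5) + 11.6 = 12.69
anchor → Form 2 (Cohort 2): y = (13.2/1.6)(12.69 − 11.8) + 54.6 = 61.9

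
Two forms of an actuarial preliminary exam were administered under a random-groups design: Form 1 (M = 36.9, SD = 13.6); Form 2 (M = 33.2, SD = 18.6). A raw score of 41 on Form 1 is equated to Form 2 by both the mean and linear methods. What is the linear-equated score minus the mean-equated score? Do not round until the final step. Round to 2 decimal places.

Mean-equated: 41 + (33.2 − 36.9) = 37.30
Linear-equated: (18.6/13.6)(41 − 36.9) + 33.2 = 38.807
Difference = 38.807 − 37.30 = 1.51

1.51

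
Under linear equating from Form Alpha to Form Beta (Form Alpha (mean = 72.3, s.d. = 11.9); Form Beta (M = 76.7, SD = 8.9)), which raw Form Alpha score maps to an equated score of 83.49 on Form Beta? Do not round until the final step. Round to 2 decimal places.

Invert y = (SD_Y/SD_X)(x − M_X) + M_Y:
x = (SD_X/SD_Y)(y − M_Y) + M_X = (11.9/8.9)(83.49 − 76.7) + 72.3
x = 1.337079 × 6.790 + 72.3 = 81.38

81.38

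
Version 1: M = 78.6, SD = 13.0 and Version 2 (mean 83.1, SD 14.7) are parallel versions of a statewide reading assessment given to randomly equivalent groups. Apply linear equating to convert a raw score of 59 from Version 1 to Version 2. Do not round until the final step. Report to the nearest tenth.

60.9

Linear equating: y = (SD_Y/SD_X)(x − M_X) + M_Y
y = (14.7/13.0)(59 − 78.6) + 83.1
y = 1.130769 × -19.6 + 83.1 = -22.1631 + 83.1 = 60.9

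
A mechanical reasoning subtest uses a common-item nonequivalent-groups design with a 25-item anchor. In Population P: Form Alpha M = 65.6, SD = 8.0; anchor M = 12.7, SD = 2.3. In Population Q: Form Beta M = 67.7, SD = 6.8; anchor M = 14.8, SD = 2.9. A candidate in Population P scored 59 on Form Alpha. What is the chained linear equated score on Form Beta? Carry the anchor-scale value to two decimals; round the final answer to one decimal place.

58.3

Form Alpha → anchor (Population P): v = (2.3/8.0)(59 − 65.6) + 12.7 = 10.80
anchor → Form Beta (Population Q): y = (6.8/2.9)(10.80 − 14.8) + 67.7 = 58.3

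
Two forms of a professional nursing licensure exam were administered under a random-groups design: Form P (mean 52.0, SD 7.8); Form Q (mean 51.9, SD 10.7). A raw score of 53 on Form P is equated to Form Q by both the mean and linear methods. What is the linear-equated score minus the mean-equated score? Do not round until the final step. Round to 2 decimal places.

Mean-equated: 53 + (51.9 − 52.0) = 52.90
Linear-equated: (10.7/7.8)(53 − 52.0) + 51.9 = 53.272
Difference = 53.272 − 52.90 = 0.37

0.37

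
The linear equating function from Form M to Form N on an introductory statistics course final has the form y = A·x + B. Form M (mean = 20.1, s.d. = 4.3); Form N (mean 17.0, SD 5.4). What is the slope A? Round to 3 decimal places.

1.256

A = SD_Y / SD_X = 5.4 / 4.3 = 1.256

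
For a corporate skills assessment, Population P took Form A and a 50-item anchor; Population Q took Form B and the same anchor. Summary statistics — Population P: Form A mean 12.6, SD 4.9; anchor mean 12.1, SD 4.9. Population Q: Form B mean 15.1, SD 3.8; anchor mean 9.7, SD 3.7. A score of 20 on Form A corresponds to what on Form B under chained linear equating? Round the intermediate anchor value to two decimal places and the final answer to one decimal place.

Form A → anchor (Population P): v = (4.9/4.9)(20 − 12.6) + 12.1 = 19.50
anchor → Form B (Population Q): y = (3.8/3.7)(19.50 − 9.7) + 15.1 = 25.2

25.2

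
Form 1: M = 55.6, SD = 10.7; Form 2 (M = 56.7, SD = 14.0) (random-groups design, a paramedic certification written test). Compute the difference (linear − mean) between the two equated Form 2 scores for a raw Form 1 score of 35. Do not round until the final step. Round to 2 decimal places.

-6.35

Mean-equated: 35 + (56.7 − 55.6) = 36.10
Linear-equated: (14.0/10.7)(35 − 55.6) + 56.7 = 29.747
Difference = 29.747 − 36.10 = -6.35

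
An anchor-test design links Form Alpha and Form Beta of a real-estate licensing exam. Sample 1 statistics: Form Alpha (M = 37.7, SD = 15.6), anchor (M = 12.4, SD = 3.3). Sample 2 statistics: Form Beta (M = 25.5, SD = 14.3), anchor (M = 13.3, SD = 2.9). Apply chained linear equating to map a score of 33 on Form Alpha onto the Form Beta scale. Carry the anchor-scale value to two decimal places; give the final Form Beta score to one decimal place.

16.2

Form Alpha → anchor (Sample 1): v = (3.3/15.6)(33 − 37.7) + 12.4 = 11.41
anchor → Form Beta (Sample 2): y = (14.3/2.9)(11.41 − 13.3) + 25.5 = 16.2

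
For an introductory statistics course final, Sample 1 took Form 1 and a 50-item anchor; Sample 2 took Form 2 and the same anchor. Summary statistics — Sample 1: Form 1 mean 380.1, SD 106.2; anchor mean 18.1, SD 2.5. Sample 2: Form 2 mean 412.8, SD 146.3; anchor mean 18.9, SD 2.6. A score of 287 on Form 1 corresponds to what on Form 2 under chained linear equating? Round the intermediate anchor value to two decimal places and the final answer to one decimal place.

244.6

Form 1 → anchor (Sample 1): v = (2.5/106.2)(287 − 380.1) + 18.1 = 15.91
anchor → Form 2 (Sample 2): y = (146.3/2.6)(15.91 − 18.9) + 412.8 = 244.6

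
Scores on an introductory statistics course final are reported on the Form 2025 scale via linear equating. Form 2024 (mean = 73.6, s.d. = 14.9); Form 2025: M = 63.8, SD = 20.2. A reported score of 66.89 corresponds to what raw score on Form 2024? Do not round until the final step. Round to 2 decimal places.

Invert y = (SD_Y/SD_X)(x − M_X) + M_Y:
x = (SD_X/SD_Y)(y − M_Y) + M_X = (14.9/20.2)(66.89 − 63.8) + 73.6
x = 0.737624 × 3.090 + 73.6 = 75.88

75.88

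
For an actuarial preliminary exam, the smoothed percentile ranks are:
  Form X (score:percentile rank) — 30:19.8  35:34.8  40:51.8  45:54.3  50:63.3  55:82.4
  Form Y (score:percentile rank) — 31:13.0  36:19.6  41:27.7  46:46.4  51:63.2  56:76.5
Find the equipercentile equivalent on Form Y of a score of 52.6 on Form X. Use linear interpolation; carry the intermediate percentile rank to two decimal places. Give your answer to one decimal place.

PR of 52.6 on Form X: 63.3 + (52.6 − 50)/(55 − 50) × (82.4 − 63.3) = 73.23
On Form Y, PR 73.23 falls between score 51 (PR 63.2) and 56 (PR 76.5).
Interpolate: 51 + (73.23 − 63.2)/(76.5 − 63.2) × (56 − 51) = 54.8

54.8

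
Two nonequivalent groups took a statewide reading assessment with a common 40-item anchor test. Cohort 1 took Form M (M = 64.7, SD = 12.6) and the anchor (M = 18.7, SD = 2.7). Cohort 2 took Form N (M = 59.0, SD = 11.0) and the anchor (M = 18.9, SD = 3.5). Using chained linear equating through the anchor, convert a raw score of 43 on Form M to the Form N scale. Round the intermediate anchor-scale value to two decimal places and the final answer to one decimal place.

Form M → anchor (Cohort 1): v = (2.7/12.6)(43 − 64.7) + 18.7 = 14.05
anchor → Form N (Cohort 2): y = (11.0/3.5)(14.05 − 18.9) + 59.0 = 43.8

43.8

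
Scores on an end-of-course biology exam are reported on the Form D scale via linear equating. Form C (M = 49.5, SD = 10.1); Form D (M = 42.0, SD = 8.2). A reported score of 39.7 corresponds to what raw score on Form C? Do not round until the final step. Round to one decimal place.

46.7

Invert y = (SD_Y/SD_X)(x − M_X) + M_Y:
x = (SD_X/SD_Y)(y − M_Y) + M_X = (10.1/8.2)(39.7 − 42.0) + 49.5
x = 1.231707 × -2.300 + 49.5 = 46.7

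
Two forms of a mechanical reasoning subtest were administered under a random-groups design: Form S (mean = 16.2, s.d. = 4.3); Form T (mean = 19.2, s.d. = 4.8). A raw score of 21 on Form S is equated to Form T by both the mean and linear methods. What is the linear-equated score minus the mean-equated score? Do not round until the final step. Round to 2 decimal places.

0.56

Mean-equated: 21 + (19.2 − 16.2) = 24.00
Linear-equated: (4.8/4.3)(21 − 16.2) + 19.2 = 24.558
Difference = 24.558 − 24.00 = 0.56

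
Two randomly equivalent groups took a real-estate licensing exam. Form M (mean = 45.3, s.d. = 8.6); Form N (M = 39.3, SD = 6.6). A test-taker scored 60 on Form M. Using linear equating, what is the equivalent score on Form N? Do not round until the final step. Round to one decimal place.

50.6

Linear equating: y = (SD_Y/SD_X)(x − M_X) + M_Y
y = (6.6/8.6)(60 − 45.3) + 39.3
y = 0.767442 × 14.7 + 39.3 = 11.2814 + 39.3 = 50.6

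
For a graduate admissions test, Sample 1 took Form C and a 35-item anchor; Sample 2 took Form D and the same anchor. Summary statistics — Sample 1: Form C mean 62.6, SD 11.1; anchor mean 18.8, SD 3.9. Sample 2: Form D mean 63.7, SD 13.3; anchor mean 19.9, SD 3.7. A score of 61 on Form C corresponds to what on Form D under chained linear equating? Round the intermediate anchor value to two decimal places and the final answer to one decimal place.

57.7

Form C → anchor (Sample 1): v = (3.9/11.1)(61 − 62.6) + 18.8 = 18.24
anchor → Form D (Sample 2): y = (13.3/3.7)(18.24 − 19.9) + 63.7 = 57.7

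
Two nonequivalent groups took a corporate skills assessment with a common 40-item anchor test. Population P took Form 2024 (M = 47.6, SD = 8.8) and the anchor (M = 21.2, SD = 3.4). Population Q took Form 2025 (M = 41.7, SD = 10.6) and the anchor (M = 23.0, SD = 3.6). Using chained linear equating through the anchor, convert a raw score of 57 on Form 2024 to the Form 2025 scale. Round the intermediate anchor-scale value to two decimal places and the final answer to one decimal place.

47.1

Form 2024 → anchor (Population P): v = (3.4/8.8)(57 − 47.6) + 21.2 = 24.83
anchor → Form 2025 (Population Q): y = (10.6/3.6)(24.83 − 23.0) + 41.7 = 47.1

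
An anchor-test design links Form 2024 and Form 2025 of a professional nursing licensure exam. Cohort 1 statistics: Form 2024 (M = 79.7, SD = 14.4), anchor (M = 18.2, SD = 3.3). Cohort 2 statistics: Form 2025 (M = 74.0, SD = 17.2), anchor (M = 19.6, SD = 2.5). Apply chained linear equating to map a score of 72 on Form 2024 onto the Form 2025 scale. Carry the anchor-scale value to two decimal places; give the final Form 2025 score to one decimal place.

Form 2024 → anchor (Cohort 1): v = (3.3/14.4)(72 − 79.7) + 18.2 = 16.44
anchor → Form 2025 (Cohort 2): y = (17.2/2.5)(16.44 − 19.6) + 74.0 = 52.3

52.3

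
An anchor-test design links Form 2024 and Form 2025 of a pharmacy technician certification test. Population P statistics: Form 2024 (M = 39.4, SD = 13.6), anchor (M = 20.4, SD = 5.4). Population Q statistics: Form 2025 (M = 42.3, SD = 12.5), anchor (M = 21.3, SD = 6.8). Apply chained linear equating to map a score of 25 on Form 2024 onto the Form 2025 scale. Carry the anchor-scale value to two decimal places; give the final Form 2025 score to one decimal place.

Form 2024 → anchor (Population P): v = (5.4/13.6)(25 − 39.4) + 20.4 = 14.68
anchor → Form 2025 (Population Q): y = (12.5/6.8)(14.68 − 21.3) + 42.3 = 30.1

30.1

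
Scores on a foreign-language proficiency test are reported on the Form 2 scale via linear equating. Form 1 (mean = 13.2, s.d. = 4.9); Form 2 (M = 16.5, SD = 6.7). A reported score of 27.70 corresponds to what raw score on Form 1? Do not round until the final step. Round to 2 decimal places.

21.39

Invert y = (SD_Y/SD_X)(x − M_X) + M_Y:
x = (SD_X/SD_Y)(y − M_Y) + M_X = (4.9/6.7)(27.70 − 16.5) + 13.2
x = 0.731343 × 11.200 + 13.2 = 21.39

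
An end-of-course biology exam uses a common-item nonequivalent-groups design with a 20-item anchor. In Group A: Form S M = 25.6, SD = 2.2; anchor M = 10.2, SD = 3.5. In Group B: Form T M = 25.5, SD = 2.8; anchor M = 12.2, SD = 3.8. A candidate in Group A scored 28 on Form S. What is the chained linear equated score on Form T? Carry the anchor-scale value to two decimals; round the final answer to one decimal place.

26.8

Form S → anchor (Group A): v = (3.5/2.2)(28 − 25.6) + 10.2 = 14.02
anchor → Form T (Group B): y = (2.8/3.8)(14.02 − 12.2) + 25.5 = 26.8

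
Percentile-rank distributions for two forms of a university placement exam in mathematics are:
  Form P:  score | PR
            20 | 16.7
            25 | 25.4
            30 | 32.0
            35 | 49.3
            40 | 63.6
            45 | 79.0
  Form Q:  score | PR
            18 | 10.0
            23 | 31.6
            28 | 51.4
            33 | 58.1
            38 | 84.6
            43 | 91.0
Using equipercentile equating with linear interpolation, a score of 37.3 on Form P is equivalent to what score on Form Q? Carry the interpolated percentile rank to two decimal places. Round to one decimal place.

31.3

PR of 37.3 on Form P: 49.3 + (37.3 − 35)/(40 − 35) × (63.6 − 49.3) = 55.88
On Form Q, PR 55.88 falls between score 28 (PR 51.4) and 33 (PR 58.1).
Interpolate: 28 + (55.88 − 51.4)/(58.1 − 51.4) × (33 − 28) = 31.3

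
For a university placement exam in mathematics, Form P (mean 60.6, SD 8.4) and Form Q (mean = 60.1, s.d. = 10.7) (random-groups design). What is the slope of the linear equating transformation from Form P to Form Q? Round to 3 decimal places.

1.274

A = SD_Y / SD_X = 10.7 / 8.4 = 1.274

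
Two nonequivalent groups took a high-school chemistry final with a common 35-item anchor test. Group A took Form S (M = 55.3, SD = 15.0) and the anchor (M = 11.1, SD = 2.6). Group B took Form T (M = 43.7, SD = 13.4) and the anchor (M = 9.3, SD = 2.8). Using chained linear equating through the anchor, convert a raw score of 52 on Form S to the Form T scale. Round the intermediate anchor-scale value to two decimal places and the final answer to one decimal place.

Form S → anchor (Group A): v = (2.6/15.0)(52 − 55.3) + 11.1 = 10.53
anchor → Form T (Group B): y = (13.4/2.8)(10.53 − 9.3) + 43.7 = 49.6

49.6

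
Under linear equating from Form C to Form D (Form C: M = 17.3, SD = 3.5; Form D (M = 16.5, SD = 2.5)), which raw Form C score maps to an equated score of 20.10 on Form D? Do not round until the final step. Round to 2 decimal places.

Invert y = (SD_Y/SD_X)(x − M_X) + M_Y:
x = (SD_X/SD_Y)(y − M_Y) + M_X = (3.5/2.5)(20.10 − 16.5) + 17.3
x = 1.400000 × 3.600 + 17.3 = 22.34

22.34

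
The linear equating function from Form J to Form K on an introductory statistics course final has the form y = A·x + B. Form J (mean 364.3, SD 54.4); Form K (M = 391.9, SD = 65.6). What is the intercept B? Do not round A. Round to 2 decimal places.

-47.40

A = SD_Y / SD_X = 65.6 / 54.4 = 1.205882
B = M_Y − A·M_X = 391.9 − 1.205882 × 364.3 = -47.40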